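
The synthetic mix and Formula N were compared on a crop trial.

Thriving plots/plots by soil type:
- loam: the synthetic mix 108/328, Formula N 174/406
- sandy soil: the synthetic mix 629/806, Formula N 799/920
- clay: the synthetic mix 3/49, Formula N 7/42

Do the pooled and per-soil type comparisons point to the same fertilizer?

Yes

Loam: the synthetic mix 108/328 = 32.9%, Formula N 174/406 = 42.9% → Formula N
Sandy soil: the synthetic mix 629/806 = 78.0%, Formula N 799/920 = 86.8% → Formula N
Clay: the synthetic mix 3/49 = 6.1%, Formula N 7/42 = 16.7% → Formula N
Overall: the synthetic mix 740/1183 = 62.6%, Formula N 980/1368 = 71.6% → Formula N
Formula N wins overall and in every soil group — no reversal.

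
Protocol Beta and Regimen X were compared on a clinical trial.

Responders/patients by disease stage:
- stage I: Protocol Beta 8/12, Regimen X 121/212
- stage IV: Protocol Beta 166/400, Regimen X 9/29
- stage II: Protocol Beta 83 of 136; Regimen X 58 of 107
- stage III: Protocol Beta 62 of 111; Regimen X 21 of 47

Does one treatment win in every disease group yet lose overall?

Yes

Stage I: Protocol Beta 8/12 = 66.7%, Regimen X 121/212 = 57.1% → Protocol Beta
Stage IV: Protocol Beta 166/400 = 41.5%, Regimen X 9/29 = 31.0% → Protocol Beta
Stage II: Protocol Beta 83/136 = 61.0%, Regimen X 58/107 = 54.2% → Protocol Beta
Stage III: Protocol Beta 62/111 = 55.9%, Regimen X 21/47 = 44.7% → Protocol Beta
Overall: Protocol Beta 319/659 = 48.4%, Regimen X 209/395 = 52.9% → Regimen X
Protocol Beta wins each disease group but Regimen X wins overall — the comparison reverses. Protocol Beta's patients skew toward stage IV, which has a lower base rate.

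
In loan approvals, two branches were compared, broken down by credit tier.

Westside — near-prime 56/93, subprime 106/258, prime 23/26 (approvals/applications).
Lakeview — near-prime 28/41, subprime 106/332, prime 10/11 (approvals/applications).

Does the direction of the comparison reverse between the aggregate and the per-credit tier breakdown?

No

Near-prime: Westside 56/93 = 60.2%, Lakeview 28/41 = 68.3% → Lakeview
Subprime: Westside 106/258 = 41.1%, Lakeview 106/332 = 31.9% → Westside
Prime: Westside 23/26 = 88.5%, Lakeview 10/11 = 90.9% → Lakeview
Overall: Westside 185/377 = 49.1%, Lakeview 144/384 = 37.5% → Westside
Neither sweeps: Westside wins 1 of 3 groups, Lakeview wins 2. Westside wins overall but not every group — no Simpson reversal.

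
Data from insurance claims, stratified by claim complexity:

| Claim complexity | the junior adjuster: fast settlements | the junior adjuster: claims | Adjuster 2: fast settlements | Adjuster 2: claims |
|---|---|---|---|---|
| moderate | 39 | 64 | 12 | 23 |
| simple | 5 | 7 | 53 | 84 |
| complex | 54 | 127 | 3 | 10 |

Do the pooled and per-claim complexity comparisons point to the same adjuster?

Moderate: the junior adjuster 39/64 = 60.9%, Adjuster 2 12/23 = 52.2% → the junior adjuster
Simple: the junior adjuster 5/7 = 71.4%, Adjuster 2 53/84 = 63.1% → the junior adjuster
Complex: the junior adjuster 54/127 = 42.5%, Adjuster 2 3/10 = 30.0% → the junior adjuster
Overall: the junior adjuster 98/198 = 49.5%, Adjuster 2 68/117 = 58.1% → Adjuster 2
The junior adjuster wins each claim group but Adjuster 2 wins overall — the comparison reverses. The junior adjuster's claims skew toward complex, which has a lower base rate.

No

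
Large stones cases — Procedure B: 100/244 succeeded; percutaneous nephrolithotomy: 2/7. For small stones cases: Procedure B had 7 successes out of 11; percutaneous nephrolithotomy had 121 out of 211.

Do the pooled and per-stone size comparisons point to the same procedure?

No

Large stones: Procedure B 100/244 = 41.0%, percutaneous nephrolithotomy 2/7 = 28.6% → Procedure B
Small stones: Procedure B 7/11 = 63.6%, percutaneous nephrolithotomy 121/211 = 57.3% → Procedure B
Overall: Procedure B 107/255 = 42.0%, percutaneous nephrolithotomy 123/218 = 56.4% → percutaneous nephrolithotomy
Procedure B wins each stone group but percutaneous nephrolithotomy wins overall — the comparison reverses. Procedure B's cases skew toward large stones, which has a lower base rate.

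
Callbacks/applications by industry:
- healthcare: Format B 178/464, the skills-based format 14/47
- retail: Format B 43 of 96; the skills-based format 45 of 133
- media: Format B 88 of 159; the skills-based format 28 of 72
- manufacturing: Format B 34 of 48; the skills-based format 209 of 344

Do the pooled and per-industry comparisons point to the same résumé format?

No

Healthcare: Format B 178/464 = 38.4%, the skills-based format 14/47 = 29.8% → Format B
Retail: Format B 43/96 = 44.8%, the skills-based format 45/133 = 33.8% → Format B
Media: Format B 88/159 = 55.3%, the skills-based format 28/72 = 38.9% → Format B
Manufacturing: Format B 34/48 = 70.8%, the skills-based format 209/344 = 60.8% → Format B
Overall: Format B 343/767 = 44.7%, the skills-based format 296/596 = 49.7% → the skills-based format
Format B wins each industry group but the skills-based format wins overall — the comparison reverses. Format B's applications skew toward healthcare, which has a lower base rate.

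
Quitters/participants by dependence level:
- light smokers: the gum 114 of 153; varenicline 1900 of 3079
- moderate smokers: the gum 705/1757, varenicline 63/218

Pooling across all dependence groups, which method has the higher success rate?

Light smokers: the gum 114/153 = 74.5%, varenicline 1900/3079 = 61.7% → the gum
Moderate smokers: the gum 705/1757 = 40.1%, varenicline 63/218 = 28.9% → the gum
Overall: the gum 819/1910 = 42.9%, varenicline 1963/3297 = 59.5% → varenicline
(The gum wins every dependence group but varenicline wins overall — the gum's participants skew toward the low-rate moderate smokers group.)

varenicline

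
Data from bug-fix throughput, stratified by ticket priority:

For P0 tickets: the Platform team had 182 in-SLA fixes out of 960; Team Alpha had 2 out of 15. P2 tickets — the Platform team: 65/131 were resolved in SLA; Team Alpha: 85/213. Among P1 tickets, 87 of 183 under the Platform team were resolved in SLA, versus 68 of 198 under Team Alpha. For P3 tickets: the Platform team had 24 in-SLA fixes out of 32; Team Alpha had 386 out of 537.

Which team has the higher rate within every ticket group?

the Platform team

P0: the Platform team 182/960 = 19.0%, Team Alpha 2/15 = 13.3% → the Platform team
P2: the Platform team 65/131 = 49.6%, Team Alpha 85/213 = 39.9% → the Platform team
P1: the Platform team 87/183 = 47.5%, Team Alpha 68/198 = 34.3% → the Platform team
P3: the Platform team 24/32 = 75.0%, Team Alpha 386/537 = 71.9% → the Platform team
The Platform team has the higher rate in all 4 groups.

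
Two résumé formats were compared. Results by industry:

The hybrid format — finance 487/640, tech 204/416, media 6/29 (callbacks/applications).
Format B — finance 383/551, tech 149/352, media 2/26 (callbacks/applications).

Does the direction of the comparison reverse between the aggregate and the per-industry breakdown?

No

Finance: the hybrid format 487/640 = 76.1%, Format B 383/551 = 69.5% → the hybrid format
Tech: the hybrid format 204/416 = 49.0%, Format B 149/352 = 42.3% → the hybrid format
Media: the hybrid format 6/29 = 20.7%, Format B 2/26 = 7.7% → the hybrid format
Overall: the hybrid format 697/1085 = 64.2%, Format B 534/929 = 57.5% → the hybrid format
The hybrid format wins overall and in every industry group — no reversal.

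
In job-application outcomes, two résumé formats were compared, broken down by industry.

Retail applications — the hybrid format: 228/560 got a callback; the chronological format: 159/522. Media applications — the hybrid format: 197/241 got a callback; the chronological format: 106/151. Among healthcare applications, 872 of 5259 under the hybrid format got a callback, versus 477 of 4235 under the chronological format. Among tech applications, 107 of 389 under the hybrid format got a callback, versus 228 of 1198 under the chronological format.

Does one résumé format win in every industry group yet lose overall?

No

Retail: the hybrid format 228/560 = 40.7%, the chronological format 159/522 = 30.5% → the hybrid format
Media: the hybrid format 197/241 = 81.7%, the chronological format 106/151 = 70.2% → the hybrid format
Healthcare: the hybrid format 872/5259 = 16.6%, the chronological format 477/4235 = 11.3% → the hybrid format
Tech: the hybrid format 107/389 = 27.5%, the chronological format 228/1198 = 19.0% → the hybrid format
Overall: the hybrid format 1404/6449 = 21.8%, the chronological format 970/6106 = 15.9% → the hybrid format
The hybrid format wins overall and in every industry group — no reversal.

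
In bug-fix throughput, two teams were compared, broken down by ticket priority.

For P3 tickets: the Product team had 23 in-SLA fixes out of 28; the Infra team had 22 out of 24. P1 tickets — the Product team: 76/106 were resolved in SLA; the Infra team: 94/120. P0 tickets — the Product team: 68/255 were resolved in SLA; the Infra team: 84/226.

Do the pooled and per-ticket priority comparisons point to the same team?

Yes

P3: the Product team 23/28 = 82.1%, the Infra team 22/24 = 91.7% → the Infra team
P1: the Product team 76/106 = 71.7%, the Infra team 94/120 = 78.3% → the Infra team
P0: the Product team 68/255 = 26.7%, the Infra team 84/226 = 37.2% → the Infra team
Overall: the Product team 167/389 = 42.9%, the Infra team 200/370 = 54.1% → the Infra team
The Infra team wins overall and in every ticket group — no reversal.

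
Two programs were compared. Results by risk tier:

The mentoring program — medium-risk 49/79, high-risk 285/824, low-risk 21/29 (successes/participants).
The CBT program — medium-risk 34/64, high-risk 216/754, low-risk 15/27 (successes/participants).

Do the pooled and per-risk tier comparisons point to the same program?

Yes

Medium-risk: the mentoring program 49/79 = 62.0%, the CBT program 34/64 = 53.1% → the mentoring program
High-risk: the mentoring program 285/824 = 34.6%, the CBT program 216/754 = 28.6% → the mentoring program
Low-risk: the mentoring program 21/29 = 72.4%, the CBT program 15/27 = 55.6% → the mentoring program
Overall: the mentoring program 355/932 = 38.1%, the CBT program 265/845 = 31.4% → the mentoring program
The mentoring program wins overall and in every risk group — no reversal.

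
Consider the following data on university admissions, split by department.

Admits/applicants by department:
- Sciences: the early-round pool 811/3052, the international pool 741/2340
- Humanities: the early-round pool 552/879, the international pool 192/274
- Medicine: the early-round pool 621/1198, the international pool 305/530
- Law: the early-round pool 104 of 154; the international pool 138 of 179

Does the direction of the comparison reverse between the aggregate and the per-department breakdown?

Sciences: the early-round pool 811/3052 = 26.6%, the international pool 741/2340 = 31.7% → the international pool
Humanities: the early-round pool 552/879 = 62.8%, the international pool 192/274 = 70.1% → the international pool
Medicine: the early-round pool 621/1198 = 51.8%, the international pool 305/530 = 57.5% → the international pool
Law: the early-round pool 104/154 = 67.5%, the international pool 138/179 = 77.1% → the international pool
Overall: the early-round pool 2088/5283 = 39.5%, the international pool 1376/3323 = 41.4% → the international pool
The international pool wins overall and in every department group — no reversal.

No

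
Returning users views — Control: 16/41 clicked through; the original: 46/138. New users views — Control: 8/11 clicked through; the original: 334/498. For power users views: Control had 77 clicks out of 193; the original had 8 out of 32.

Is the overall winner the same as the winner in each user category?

No

Returning users: Control 16/41 = 39.0%, the original 46/138 = 33.3% → Control
New users: Control 8/11 = 72.7%, the original 334/498 = 67.1% → Control
Power users: Control 77/193 = 39.9%, the original 8/32 = 25.0% → Control
Overall: Control 101/245 = 41.2%, the original 388/668 = 58.1% → the original
Control wins each user group but the original wins overall — the comparison reverses. Control's views skew toward power users, which has a lower base rate.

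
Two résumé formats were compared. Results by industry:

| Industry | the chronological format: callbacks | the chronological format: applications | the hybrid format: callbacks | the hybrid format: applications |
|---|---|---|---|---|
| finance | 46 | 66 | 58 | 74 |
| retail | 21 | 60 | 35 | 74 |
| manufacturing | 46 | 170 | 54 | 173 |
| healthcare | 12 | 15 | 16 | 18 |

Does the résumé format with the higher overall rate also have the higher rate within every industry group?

Yes

Finance: the chronological format 46/66 = 69.7%, the hybrid format 58/74 = 78.4% → the hybrid format
Retail: the chronological format 21/60 = 35.0%, the hybrid format 35/74 = 47.3% → the hybrid format
Manufacturing: the chronological format 46/170 = 27.1%, the hybrid format 54/173 = 31.2% → the hybrid format
Healthcare: the chronological format 12/15 = 80.0%, the hybrid format 16/18 = 88.9% → the hybrid format
Overall: the chronological format 125/311 = 40.2%, the hybrid format 163/339 = 48.1% → the hybrid format
The hybrid format wins overall and in every industry group — no reversal.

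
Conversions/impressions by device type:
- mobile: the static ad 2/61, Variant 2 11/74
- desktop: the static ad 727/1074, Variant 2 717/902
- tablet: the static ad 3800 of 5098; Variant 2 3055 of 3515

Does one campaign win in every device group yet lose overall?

No

Mobile: the static ad 2/61 = 3.3%, Variant 2 11/74 = 14.9% → Variant 2
Desktop: the static ad 727/1074 = 67.7%, Variant 2 717/902 = 79.5% → Variant 2
Tablet: the static ad 3800/5098 = 74.5%, Variant 2 3055/3515 = 86.9% → Variant 2
Overall: the static ad 4529/6233 = 72.7%, Variant 2 3783/4491 = 84.2% → Variant 2
Variant 2 wins overall and in every device group — no reversal.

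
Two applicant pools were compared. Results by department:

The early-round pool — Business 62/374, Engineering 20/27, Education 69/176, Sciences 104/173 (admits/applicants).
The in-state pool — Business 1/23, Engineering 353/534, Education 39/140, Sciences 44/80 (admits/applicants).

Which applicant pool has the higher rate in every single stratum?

Business: the early-round pool 62/374 = 16.6%, the in-state pool 1/23 = 4.3% → the early-round pool
Engineering: the early-round pool 20/27 = 74.1%, the in-state pool 353/534 = 66.1% → the early-round pool
Education: the early-round pool 69/176 = 39.2%, the in-state pool 39/140 = 27.9% → the early-round pool
Sciences: the early-round pool 104/173 = 60.1%, the in-state pool 44/80 = 55.0% → the early-round pool
The early-round pool has the higher rate in all 4 groups.

the early-round pool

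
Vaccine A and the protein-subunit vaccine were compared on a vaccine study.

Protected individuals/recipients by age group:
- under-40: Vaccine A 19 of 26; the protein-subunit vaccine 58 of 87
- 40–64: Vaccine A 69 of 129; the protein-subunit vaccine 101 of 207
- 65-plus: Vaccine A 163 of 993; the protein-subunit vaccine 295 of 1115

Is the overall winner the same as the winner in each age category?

No

Under-40: Vaccine A 19/26 = 73.1%, the protein-subunit vaccine 58/87 = 66.7% → Vaccine A
40–64: Vaccine A 69/129 = 53.5%, the protein-subunit vaccine 101/207 = 48.8% → Vaccine A
65-plus: Vaccine A 163/993 = 16.4%, the protein-subunit vaccine 295/1115 = 26.5% → the protein-subunit vaccine
Overall: Vaccine A 251/1148 = 21.9%, the protein-subunit vaccine 454/1409 = 32.2% → the protein-subunit vaccine
Neither sweeps: Vaccine A wins 2 of 3 groups, the protein-subunit vaccine wins 1. The protein-subunit vaccine wins overall but not every group — no Simpson reversal.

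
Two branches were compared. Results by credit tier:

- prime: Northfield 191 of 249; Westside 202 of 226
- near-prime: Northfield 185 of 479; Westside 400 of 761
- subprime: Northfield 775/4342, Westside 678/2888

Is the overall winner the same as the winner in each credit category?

Prime: Northfield 191/249 = 76.7%, Westside 202/226 = 89.4% → Westside
Near-prime: Northfield 185/479 = 38.6%, Westside 400/761 = 52.6% → Westside
Subprime: Northfield 775/4342 = 17.8%, Westside 678/2888 = 23.5% → Westside
Overall: Northfield 1151/5070 = 22.7%, Westside 1280/3875 = 33.0% → Westside
Westside wins overall and in every credit group — no reversal.

Yes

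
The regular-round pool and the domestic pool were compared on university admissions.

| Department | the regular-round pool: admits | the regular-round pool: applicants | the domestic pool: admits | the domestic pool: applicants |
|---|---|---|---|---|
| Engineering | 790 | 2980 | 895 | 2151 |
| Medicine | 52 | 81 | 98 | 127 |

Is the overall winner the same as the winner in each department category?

Engineering: the regular-round pool 790/2980 = 26.5%, the domestic pool 895/2151 = 41.6% → the domestic pool
Medicine: the regular-round pool 52/81 = 64.2%, the domestic pool 98/127 = 77.2% → the domestic pool
Overall: the regular-round pool 842/3061 = 27.5%, the domestic pool 993/2278 = 43.6% → the domestic pool
The domestic pool wins overall and in every department group — no reversal.

Yes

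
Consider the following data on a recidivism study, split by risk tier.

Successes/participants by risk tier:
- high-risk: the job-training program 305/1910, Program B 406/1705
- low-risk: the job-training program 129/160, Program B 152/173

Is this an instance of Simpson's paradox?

High-risk: the job-training program 305/1910 = 16.0%, Program B 406/1705 = 23.8% → Program B
Low-risk: the job-training program 129/160 = 80.6%, Program B 152/173 = 87.9% → Program B
Overall: the job-training program 434/2070 = 21.0%, Program B 558/1878 = 29.7% → Program B
Program B wins overall and in every risk group — no reversal.

No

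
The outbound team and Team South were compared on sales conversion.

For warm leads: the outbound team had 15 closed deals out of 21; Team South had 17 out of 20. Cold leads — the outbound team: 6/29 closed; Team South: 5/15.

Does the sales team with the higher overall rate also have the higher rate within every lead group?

Yes

Warm: the outbound team 15/21 = 71.4%, Team South 17/20 = 85.0% → Team South
Cold: the outbound team 6/29 = 20.7%, Team South 5/15 = 33.3% → Team South
Overall: the outbound team 21/50 = 42.0%, Team South 22/35 = 62.9% → Team South
Team South wins overall and in every lead group — no reversal.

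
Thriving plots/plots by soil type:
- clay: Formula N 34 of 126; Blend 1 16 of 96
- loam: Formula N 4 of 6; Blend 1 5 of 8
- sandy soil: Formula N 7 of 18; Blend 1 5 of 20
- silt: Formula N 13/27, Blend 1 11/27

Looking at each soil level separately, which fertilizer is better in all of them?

Clay: Formula N 34/126 = 27.0%, Blend 1 16/96 = 16.7% → Formula N
Loam: Formula N 4/6 = 66.7%, Blend 1 5/8 = 62.5% → Formula N
Sandy soil: Formula N 7/18 = 38.9%, Blend 1 5/20 = 25.0% → Formula N
Silt: Formula N 13/27 = 48.1%, Blend 1 11/27 = 40.7% → Formula N
Formula N has the higher rate in all 4 groups.

Formula N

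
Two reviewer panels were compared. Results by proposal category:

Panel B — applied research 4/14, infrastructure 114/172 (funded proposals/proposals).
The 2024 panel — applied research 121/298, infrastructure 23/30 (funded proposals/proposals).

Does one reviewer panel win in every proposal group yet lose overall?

Applied research: Panel B 4/14 = 28.6%, the 2024 panel 121/298 = 40.6% → the 2024 panel
Infrastructure: Panel B 114/172 = 66.3%, the 2024 panel 23/30 = 76.7% → the 2024 panel
Overall: Panel B 118/186 = 63.4%, the 2024 panel 144/328 = 43.9% → Panel B
The 2024 panel wins each proposal group but Panel B wins overall — the comparison reverses. The 2024 panel's proposals skew toward applied research, which has a lower base rate.

Yes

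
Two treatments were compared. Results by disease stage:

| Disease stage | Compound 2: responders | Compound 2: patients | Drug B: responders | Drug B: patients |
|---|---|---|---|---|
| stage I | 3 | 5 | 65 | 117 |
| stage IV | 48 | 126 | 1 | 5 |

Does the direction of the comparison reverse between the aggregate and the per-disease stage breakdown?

Stage I: Compound 2 3/5 = 60.0%, Drug B 65/117 = 55.6% → Compound 2
Stage IV: Compound 2 48/126 = 38.1%, Drug B 1/5 = 20.0% → Compound 2
Overall: Compound 2 51/131 = 38.9%, Drug B 66/122 = 54.1% → Drug B
Compound 2 wins each disease group but Drug B wins overall — the comparison reverses. Compound 2's patients skew toward stage IV, which has a lower base rate.

Yes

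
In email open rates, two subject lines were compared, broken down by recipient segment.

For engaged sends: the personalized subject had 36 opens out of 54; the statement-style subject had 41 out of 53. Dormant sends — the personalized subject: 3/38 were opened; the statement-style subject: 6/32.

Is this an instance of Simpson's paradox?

No

Engaged: the personalized subject 36/54 = 66.7%, the statement-style subject 41/53 = 77.4% → the statement-style subject
Dormant: the personalized subject 3/38 = 7.9%, the statement-style subject 6/32 = 18.8% → the statement-style subject
Overall: the personalized subject 39/92 = 42.4%, the statement-style subject 47/85 = 55.3% → the statement-style subject
The statement-style subject wins overall and in every recipient group — no reversal.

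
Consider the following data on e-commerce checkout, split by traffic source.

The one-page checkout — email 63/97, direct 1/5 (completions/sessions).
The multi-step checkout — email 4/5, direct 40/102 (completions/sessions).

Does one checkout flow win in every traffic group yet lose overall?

Email: the one-page checkout 63/97 = 64.9%, the multi-step checkout 4/5 = 80.0% → the multi-step checkout
Direct: the one-page checkout 1/5 = 20.0%, the multi-step checkout 40/102 = 39.2% → the multi-step checkout
Overall: the one-page checkout 64/102 = 62.7%, the multi-step checkout 44/107 = 41.1% → the one-page checkout
The multi-step checkout wins each traffic group but the one-page checkout wins overall — the comparison reverses. The multi-step checkout's sessions skew toward direct, which has a lower base rate.

Yes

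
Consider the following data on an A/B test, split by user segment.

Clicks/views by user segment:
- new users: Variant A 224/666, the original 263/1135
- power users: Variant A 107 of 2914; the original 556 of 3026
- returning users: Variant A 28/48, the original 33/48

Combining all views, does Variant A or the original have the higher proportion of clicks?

the original

New users: Variant A 224/666 = 33.6%, the original 263/1135 = 23.2% → Variant A
Power users: Variant A 107/2914 = 3.7%, the original 556/3026 = 18.4% → the original
Returning users: Variant A 28/48 = 58.3%, the original 33/48 = 68.8% → the original
Overall: Variant A 359/3628 = 9.9%, the original 852/4209 = 20.2% → the original
(Neither sweeps every user group, but the original has the higher pooled rate.)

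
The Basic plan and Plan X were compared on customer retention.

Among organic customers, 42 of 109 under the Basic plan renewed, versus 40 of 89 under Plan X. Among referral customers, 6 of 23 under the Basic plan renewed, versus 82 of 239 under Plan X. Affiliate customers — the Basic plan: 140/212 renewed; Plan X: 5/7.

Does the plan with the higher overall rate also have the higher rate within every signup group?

Organic: the Basic plan 42/109 = 38.5%, Plan X 40/89 = 44.9% → Plan X
Referral: the Basic plan 6/23 = 26.1%, Plan X 82/239 = 34.3% → Plan X
Affiliate: the Basic plan 140/212 = 66.0%, Plan X 5/7 = 71.4% → Plan X
Overall: the Basic plan 188/344 = 54.7%, Plan X 127/335 = 37.9% → the Basic plan
Plan X wins each signup group but the Basic plan wins overall — the comparison reverses. Plan X's customers skew toward referral, which has a lower base rate.

No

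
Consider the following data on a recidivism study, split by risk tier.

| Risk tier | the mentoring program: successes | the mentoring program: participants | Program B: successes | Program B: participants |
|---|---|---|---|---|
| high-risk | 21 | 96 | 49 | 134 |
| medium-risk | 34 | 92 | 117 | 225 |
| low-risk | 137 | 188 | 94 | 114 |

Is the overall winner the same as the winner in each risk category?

High-risk: the mentoring program 21/96 = 21.9%, Program B 49/134 = 36.6% → Program B
Medium-risk: the mentoring program 34/92 = 37.0%, Program B 117/225 = 52.0% → Program B
Low-risk: the mentoring program 137/188 = 72.9%, Program B 94/114 = 82.5% → Program B
Overall: the mentoring program 192/376 = 51.1%, Program B 260/473 = 55.0% → Program B
Program B wins overall and in every risk group — no reversal.

Yes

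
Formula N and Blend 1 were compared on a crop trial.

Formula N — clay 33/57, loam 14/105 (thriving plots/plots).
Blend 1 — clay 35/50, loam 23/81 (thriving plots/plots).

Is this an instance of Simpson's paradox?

No

Clay: Formula N 33/57 = 57.9%, Blend 1 35/50 = 70.0% → Blend 1
Loam: Formula N 14/105 = 13.3%, Blend 1 23/81 = 28.4% → Blend 1
Overall: Formula N 47/162 = 29.0%, Blend 1 58/131 = 44.3% → Blend 1
Blend 1 wins overall and in every soil group — no reversal.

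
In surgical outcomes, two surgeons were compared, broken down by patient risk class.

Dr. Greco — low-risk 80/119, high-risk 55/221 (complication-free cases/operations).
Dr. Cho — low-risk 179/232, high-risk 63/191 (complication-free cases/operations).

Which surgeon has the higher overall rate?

Dr. Cho

Low-risk: Dr. Greco 80/119 = 67.2%, Dr. Cho 179/232 = 77.2% → Dr. Cho
High-risk: Dr. Greco 55/221 = 24.9%, Dr. Cho 63/191 = 33.0% → Dr. Cho
Overall: Dr. Greco 135/340 = 39.7%, Dr. Cho 242/423 = 57.2% → Dr. Cho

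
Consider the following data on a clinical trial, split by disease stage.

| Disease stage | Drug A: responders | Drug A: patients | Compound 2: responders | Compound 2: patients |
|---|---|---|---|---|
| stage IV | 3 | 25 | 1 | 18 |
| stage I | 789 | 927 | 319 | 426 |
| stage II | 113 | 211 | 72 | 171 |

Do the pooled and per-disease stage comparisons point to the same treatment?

Stage IV: Drug A 3/25 = 12.0%, Compound 2 1/18 = 5.6% → Drug A
Stage I: Drug A 789/927 = 85.1%, Compound 2 319/426 = 74.9% → Drug A
Stage II: Drug A 113/211 = 53.6%, Compound 2 72/171 = 42.1% → Drug A
Overall: Drug A 905/1163 = 77.8%, Compound 2 392/615 = 63.7% → Drug A
Drug A wins overall and in every disease group — no reversal.

Yes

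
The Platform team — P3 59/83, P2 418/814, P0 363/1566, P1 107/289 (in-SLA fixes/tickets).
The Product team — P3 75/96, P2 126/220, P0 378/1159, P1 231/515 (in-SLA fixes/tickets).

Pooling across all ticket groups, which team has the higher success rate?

P3: the Platform team 59/83 = 71.1%, the Product team 75/96 = 78.1% → the Product team
P2: the Platform team 418/814 = 51.4%, the Product team 126/220 = 57.3% → the Product team
P0: the Platform team 363/1566 = 23.2%, the Product team 378/1159 = 32.6% → the Product team
P1: the Platform team 107/289 = 37.0%, the Product team 231/515 = 44.9% → the Product team
Overall: the Platform team 947/2752 = 34.4%, the Product team 810/1990 = 40.7% → the Product team

the Product team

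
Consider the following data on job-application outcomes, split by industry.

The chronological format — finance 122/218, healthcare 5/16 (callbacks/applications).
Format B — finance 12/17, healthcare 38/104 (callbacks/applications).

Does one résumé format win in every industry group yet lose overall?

Finance: the chronological format 122/218 = 56.0%, Format B 12/17 = 70.6% → Format B
Healthcare: the chronological format 5/16 = 31.2%, Format B 38/104 = 36.5% → Format B
Overall: the chronological format 127/234 = 54.3%, Format B 50/121 = 41.3% → the chronological format
Format B wins each industry group but the chronological format wins overall — the comparison reverses. Format B's applications skew toward healthcare, which has a lower base rate.

Yes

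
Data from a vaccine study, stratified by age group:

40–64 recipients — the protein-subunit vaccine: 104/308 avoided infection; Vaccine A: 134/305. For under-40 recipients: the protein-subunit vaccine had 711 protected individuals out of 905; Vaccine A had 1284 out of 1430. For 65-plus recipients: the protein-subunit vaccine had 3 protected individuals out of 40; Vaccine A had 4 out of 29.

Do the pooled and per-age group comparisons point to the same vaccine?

Yes

40–64: the protein-subunit vaccine 104/308 = 33.8%, Vaccine A 134/305 = 43.9% → Vaccine A
Under-40: the protein-subunit vaccine 711/905 = 78.6%, Vaccine A 1284/1430 = 89.8% → Vaccine A
65-plus: the protein-subunit vaccine 3/40 = 7.5%, Vaccine A 4/29 = 13.8% → Vaccine A
Overall: the protein-subunit vaccine 818/1253 = 65.3%, Vaccine A 1422/1764 = 80.6% → Vaccine A
Vaccine A wins overall and in every age group — no reversal.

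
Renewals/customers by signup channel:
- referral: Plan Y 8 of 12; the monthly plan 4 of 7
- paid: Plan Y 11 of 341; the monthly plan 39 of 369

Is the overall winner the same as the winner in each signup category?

Referral: Plan Y 8/12 = 66.7%, the monthly plan 4/7 = 57.1% → Plan Y
Paid: Plan Y 11/341 = 3.2%, the monthly plan 39/369 = 10.6% → the monthly plan
Overall: Plan Y 19/353 = 5.4%, the monthly plan 43/376 = 11.4% → the monthly plan
Neither sweeps: Plan Y wins 1 of 2 groups, the monthly plan wins 1. The monthly plan wins overall but not every group — no Simpson reversal.

No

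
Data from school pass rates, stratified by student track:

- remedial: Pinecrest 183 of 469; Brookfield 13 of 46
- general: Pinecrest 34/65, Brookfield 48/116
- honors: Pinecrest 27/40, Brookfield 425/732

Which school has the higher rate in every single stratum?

Remedial: Pinecrest 183/469 = 39.0%, Brookfield 13/46 = 28.3% → Pinecrest
General: Pinecrest 34/65 = 52.3%, Brookfield 48/116 = 41.4% → Pinecrest
Honors: Pinecrest 27/40 = 67.5%, Brookfield 425/732 = 58.1% → Pinecrest
Pinecrest has the higher rate in all 3 groups.

Pinecrest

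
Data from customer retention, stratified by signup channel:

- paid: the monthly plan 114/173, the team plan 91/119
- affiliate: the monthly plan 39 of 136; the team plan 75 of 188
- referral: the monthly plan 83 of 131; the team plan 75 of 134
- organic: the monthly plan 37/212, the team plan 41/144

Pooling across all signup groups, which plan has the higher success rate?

Paid: the monthly plan 114/173 = 65.9%, the team plan 91/119 = 76.5% → the team plan
Affiliate: the monthly plan 39/136 = 28.7%, the team plan 75/188 = 39.9% → the team plan
Referral: the monthly plan 83/131 = 63.4%, the team plan 75/134 = 56.0% → the monthly plan
Organic: the monthly plan 37/212 = 17.5%, the team plan 41/144 = 28.5% → the team plan
Overall: the monthly plan 273/652 = 41.9%, the team plan 282/585 = 48.2% → the team plan
(Neither sweeps every signup group, but the team plan has the higher pooled rate.)

the team plan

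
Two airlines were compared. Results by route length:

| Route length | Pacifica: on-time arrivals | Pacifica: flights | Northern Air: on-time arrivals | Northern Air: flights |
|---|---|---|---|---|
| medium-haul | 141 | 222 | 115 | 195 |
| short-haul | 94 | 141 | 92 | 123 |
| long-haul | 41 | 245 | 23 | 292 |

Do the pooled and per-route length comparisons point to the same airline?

No

Medium-haul: Pacifica 141/222 = 63.5%, Northern Air 115/195 = 59.0% → Pacifica
Short-haul: Pacifica 94/141 = 66.7%, Northern Air 92/123 = 74.8% → Northern Air
Long-haul: Pacifica 41/245 = 16.7%, Northern Air 23/292 = 7.9% → Pacifica
Overall: Pacifica 276/608 = 45.4%, Northern Air 230/610 = 37.7% → Pacifica
Neither sweeps: Pacifica wins 2 of 3 groups, Northern Air wins 1. Pacifica wins overall but not every group — no Simpson reversal.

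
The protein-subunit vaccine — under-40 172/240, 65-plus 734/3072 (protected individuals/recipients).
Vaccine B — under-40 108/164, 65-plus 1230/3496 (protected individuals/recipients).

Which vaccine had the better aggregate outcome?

Vaccine B

Under-40: the protein-subunit vaccine 172/240 = 71.7%, Vaccine B 108/164 = 65.9% → the protein-subunit vaccine
65-plus: the protein-subunit vaccine 734/3072 = 23.9%, Vaccine B 1230/3496 = 35.2% → Vaccine B
Overall: the protein-subunit vaccine 906/3312 = 27.4%, Vaccine B 1338/3660 = 36.6% → Vaccine B
(Neither sweeps every age group, but Vaccine B has the higher pooled rate.)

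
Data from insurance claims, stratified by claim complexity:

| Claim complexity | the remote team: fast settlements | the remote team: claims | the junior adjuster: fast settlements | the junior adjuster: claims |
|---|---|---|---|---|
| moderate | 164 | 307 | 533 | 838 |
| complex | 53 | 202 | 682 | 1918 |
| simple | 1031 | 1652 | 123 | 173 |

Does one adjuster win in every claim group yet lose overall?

Yes

Moderate: the remote team 164/307 = 53.4%, the junior adjuster 533/838 = 63.6% → the junior adjuster
Complex: the remote team 53/202 = 26.2%, the junior adjuster 682/1918 = 35.6% → the junior adjuster
Simple: the remote team 1031/1652 = 62.4%, the junior adjuster 123/173 = 71.1% → the junior adjuster
Overall: the remote team 1248/2161 = 57.8%, the junior adjuster 1338/2929 = 45.7% → the remote team
The junior adjuster wins each claim group but the remote team wins overall — the comparison reverses. The junior adjuster's claims skew toward complex, which has a lower base rate.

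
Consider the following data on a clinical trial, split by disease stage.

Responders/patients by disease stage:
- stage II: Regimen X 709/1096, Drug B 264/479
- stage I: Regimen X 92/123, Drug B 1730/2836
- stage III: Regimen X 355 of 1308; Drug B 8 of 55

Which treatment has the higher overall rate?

Stage II: Regimen X 709/1096 = 64.7%, Drug B 264/479 = 55.1% → Regimen X
Stage I: Regimen X 92/123 = 74.8%, Drug B 1730/2836 = 61.0% → Regimen X
Stage III: Regimen X 355/1308 = 27.1%, Drug B 8/55 = 14.5% → Regimen X
Overall: Regimen X 1156/2527 = 45.7%, Drug B 2002/3370 = 59.4% → Drug B
(Regimen X wins every disease group but Drug B wins overall — Regimen X's patients skew toward the low-rate stage III group.)

Drug B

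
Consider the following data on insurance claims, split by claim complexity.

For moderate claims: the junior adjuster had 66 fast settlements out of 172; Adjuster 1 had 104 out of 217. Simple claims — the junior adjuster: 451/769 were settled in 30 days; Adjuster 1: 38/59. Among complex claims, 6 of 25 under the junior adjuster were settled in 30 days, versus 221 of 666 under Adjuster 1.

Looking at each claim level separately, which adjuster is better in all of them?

Moderate: the junior adjuster 66/172 = 38.4%, Adjuster 1 104/217 = 47.9% → Adjuster 1
Simple: the junior adjuster 451/769 = 58.6%, Adjuster 1 38/59 = 64.4% → Adjuster 1
Complex: the junior adjuster 6/25 = 24.0%, Adjuster 1 221/666 = 33.2% → Adjuster 1
Adjuster 1 has the higher rate in all 3 groups.

Adjuster 1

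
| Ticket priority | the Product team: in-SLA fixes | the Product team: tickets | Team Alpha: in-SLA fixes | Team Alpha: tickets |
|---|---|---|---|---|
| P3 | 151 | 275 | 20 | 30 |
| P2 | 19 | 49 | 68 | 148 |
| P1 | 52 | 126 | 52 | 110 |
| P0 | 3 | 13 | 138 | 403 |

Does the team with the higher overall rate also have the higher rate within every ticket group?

No

P3: the Product team 151/275 = 54.9%, Team Alpha 20/30 = 66.7% → Team Alpha
P2: the Product team 19/49 = 38.8%, Team Alpha 68/148 = 45.9% → Team Alpha
P1: the Product team 52/126 = 41.3%, Team Alpha 52/110 = 47.3% → Team Alpha
P0: the Product team 3/13 = 23.1%, Team Alpha 138/403 = 34.2% → Team Alpha
Overall: the Product team 225/463 = 48.6%, Team Alpha 278/691 = 40.2% → the Product team
Team Alpha wins each ticket group but the Product team wins overall — the comparison reverses. Team Alpha's tickets skew toward P0, which has a lower base rate.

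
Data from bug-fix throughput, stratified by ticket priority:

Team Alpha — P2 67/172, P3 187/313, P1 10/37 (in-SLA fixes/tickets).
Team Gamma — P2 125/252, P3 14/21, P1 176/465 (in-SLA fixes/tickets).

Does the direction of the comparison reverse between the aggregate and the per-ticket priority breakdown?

Yes

P2: Team Alpha 67/172 = 39.0%, Team Gamma 125/252 = 49.6% → Team Gamma
P3: Team Alpha 187/313 = 59.7%, Team Gamma 14/21 = 66.7% → Team Gamma
P1: Team Alpha 10/37 = 27.0%, Team Gamma 176/465 = 37.8% → Team Gamma
Overall: Team Alpha 264/522 = 50.6%, Team Gamma 315/738 = 42.7% → Team Alpha
Team Gamma wins each ticket group but Team Alpha wins overall — the comparison reverses. Team Gamma's tickets skew toward P1, which has a lower base rate.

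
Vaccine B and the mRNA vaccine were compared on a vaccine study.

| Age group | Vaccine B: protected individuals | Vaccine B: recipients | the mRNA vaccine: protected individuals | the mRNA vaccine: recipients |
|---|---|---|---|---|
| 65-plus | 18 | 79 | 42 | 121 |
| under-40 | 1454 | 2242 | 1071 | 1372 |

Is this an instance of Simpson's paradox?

65-plus: Vaccine B 18/79 = 22.8%, the mRNA vaccine 42/121 = 34.7% → the mRNA vaccine
Under-40: Vaccine B 1454/2242 = 64.9%, the mRNA vaccine 1071/1372 = 78.1% → the mRNA vaccine
Overall: Vaccine B 1472/2321 = 63.4%, the mRNA vaccine 1113/1493 = 74.5% → the mRNA vaccine
The mRNA vaccine wins overall and in every age group — no reversal.

No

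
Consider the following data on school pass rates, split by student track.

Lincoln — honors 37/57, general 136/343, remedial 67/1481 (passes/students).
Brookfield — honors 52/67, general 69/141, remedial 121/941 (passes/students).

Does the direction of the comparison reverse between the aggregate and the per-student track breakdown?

No

Honors: Lincoln 37/57 = 64.9%, Brookfield 52/67 = 77.6% → Brookfield
General: Lincoln 136/343 = 39.7%, Brookfield 69/141 = 48.9% → Brookfield
Remedial: Lincoln 67/1481 = 4.5%, Brookfield 121/941 = 12.9% → Brookfield
Overall: Lincoln 240/1881 = 12.8%, Brookfield 242/1149 = 21.1% → Brookfield
Brookfield wins overall and in every student group — no reversal.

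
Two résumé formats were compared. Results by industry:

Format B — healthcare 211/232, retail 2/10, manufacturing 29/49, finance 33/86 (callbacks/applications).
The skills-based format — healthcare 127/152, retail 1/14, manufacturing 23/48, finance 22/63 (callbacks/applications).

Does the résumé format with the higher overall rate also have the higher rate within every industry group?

Healthcare: Format B 211/232 = 90.9%, the skills-based format 127/152 = 83.6% → Format B
Retail: Format B 2/10 = 20.0%, the skills-based format 1/14 = 7.1% → Format B
Manufacturing: Format B 29/49 = 59.2%, the skills-based format 23/48 = 47.9% → Format B
Finance: Format B 33/86 = 38.4%, the skills-based format 22/63 = 34.9% → Format B
Overall: Format B 275/377 = 72.9%, the skills-based format 173/277 = 62.5% → Format B
Format B wins overall and in every industry group — no reversal.

Yes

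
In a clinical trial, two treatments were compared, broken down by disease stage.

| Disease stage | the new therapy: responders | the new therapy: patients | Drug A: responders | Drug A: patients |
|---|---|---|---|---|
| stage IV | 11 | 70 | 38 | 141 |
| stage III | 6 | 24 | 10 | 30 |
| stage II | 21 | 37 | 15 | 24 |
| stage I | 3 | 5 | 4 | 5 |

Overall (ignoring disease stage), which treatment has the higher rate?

Stage IV: the new therapy 11/70 = 15.7%, Drug A 38/141 = 27.0% → Drug A
Stage III: the new therapy 6/24 = 25.0%, Drug A 10/30 = 33.3% → Drug A
Stage II: the new therapy 21/37 = 56.8%, Drug A 15/24 = 62.5% → Drug A
Stage I: the new therapy 3/5 = 60.0%, Drug A 4/5 = 80.0% → Drug A
Overall: the new therapy 41/136 = 30.1%, Drug A 67/200 = 33.5% → Drug A

Drug A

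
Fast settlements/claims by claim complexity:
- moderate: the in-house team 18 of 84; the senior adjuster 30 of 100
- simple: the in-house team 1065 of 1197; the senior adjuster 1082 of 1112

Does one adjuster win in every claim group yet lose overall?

No

Moderate: the in-house team 18/84 = 21.4%, the senior adjuster 30/100 = 30.0% → the senior adjuster
Simple: the in-house team 1065/1197 = 89.0%, the senior adjuster 1082/1112 = 97.3% → the senior adjuster
Overall: the in-house team 1083/1281 = 84.5%, the senior adjuster 1112/1212 = 91.7% → the senior adjuster
The senior adjuster wins overall and in every claim group — no reversal.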